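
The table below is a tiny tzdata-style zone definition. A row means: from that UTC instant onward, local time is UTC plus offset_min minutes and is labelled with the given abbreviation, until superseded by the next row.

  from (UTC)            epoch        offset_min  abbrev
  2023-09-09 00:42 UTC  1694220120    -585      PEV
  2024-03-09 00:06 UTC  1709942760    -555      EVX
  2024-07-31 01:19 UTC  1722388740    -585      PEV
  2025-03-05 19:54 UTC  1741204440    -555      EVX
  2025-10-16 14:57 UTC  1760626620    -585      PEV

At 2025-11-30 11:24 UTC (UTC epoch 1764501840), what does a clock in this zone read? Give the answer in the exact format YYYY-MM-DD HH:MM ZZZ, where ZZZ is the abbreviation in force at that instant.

Query: 2025-11-30 11:24 UTC
Rule 5/5 (PEV, -09:45): 2025-10-16 14:57 UTC ≤ query < +∞
11·60 + 24 - 585 = 99 min
99 = 0·1440 + 99; 99 = 1·60 + 39 → 01:39, same day
→ 2025-11-30 01:39 PEV

2025-11-30 01:39 PEV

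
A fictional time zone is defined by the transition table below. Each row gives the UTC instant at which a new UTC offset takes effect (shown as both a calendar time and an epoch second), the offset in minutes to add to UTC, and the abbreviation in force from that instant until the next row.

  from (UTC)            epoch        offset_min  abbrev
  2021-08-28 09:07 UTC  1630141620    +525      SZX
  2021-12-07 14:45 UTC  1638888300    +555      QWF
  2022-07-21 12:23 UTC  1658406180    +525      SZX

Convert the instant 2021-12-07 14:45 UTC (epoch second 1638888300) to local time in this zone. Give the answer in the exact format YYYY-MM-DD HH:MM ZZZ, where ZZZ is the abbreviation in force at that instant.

Query: 2021-12-07 14:45 UTC
Rule 2/3 (QWF, +09:15): 2021-12-07 14:45 UTC ≤ query < 2022-07-21 12:23 UTC
14·60 + 45 + 555 = 1440 min
1440 = 1·1440 + 0; 0 = 0·60 + 0 → 00:00, 2021-12-07 + 1 day = 2021-12-08
→ 2021-12-08 00:00 QWF

2021-12-08 00:00 QWF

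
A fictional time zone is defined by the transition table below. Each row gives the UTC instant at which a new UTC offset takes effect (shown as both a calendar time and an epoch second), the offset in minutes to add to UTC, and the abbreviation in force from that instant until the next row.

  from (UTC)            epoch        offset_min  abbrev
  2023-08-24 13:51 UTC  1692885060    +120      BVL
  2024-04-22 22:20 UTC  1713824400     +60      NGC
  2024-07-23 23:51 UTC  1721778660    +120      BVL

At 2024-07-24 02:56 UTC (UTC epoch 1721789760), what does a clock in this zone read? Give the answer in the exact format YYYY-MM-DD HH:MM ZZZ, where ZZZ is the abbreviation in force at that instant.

Query: 2024-07-24 02:56 UTC
Rule 3/3 (BVL, +02:00): 2024-07-23 23:51 UTC ≤ query < +∞
2·60 + 56 + 120 = 296 min
296 = 0·1440 + 296; 296 = 4·60 + 56 → 04:56, same day
→ 2024-07-24 04:56 BVL

2024-07-24 04:56 BVL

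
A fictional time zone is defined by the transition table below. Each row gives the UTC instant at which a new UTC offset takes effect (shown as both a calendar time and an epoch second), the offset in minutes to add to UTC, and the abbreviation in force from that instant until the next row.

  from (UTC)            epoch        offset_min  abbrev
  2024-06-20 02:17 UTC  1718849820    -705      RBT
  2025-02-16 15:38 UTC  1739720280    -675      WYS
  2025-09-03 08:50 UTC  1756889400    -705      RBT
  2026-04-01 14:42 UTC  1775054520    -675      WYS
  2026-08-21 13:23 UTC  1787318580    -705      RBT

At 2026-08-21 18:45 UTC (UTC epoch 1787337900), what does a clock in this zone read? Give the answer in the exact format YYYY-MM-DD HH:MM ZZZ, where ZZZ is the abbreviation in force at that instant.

Query: 2026-08-21 18:45 UTC
Rule 5/5 (RBT, -11:45): 2026-08-21 13:23 UTC ≤ query < +∞
18·60 + 45 - 705 = 420 min
420 = 0·1440 + 420; 420 = 7·60 + 0 → 07:00, same day
→ 2026-08-21 07:00 RBT

2026-08-21 07:00 RBT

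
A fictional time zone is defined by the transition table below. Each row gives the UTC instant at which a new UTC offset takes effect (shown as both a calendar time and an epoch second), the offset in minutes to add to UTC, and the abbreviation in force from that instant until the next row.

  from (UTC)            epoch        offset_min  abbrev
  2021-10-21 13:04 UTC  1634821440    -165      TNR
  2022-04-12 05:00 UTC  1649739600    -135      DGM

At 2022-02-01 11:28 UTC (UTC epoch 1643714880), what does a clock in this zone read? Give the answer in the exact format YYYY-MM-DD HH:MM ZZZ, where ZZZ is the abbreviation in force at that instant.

2022-02-01 08:43 TNR

Query: 2022-02-01 11:28 UTC
Rule 1/2 (TNR, -02:45): 2021-10-21 13:04 UTC ≤ query < 2022-04-12 05:00 UTC
11·60 + 28 - 165 = 523 min
523 = 0·1440 + 523; 523 = 8·60 + 43 → 08:43, same day
→ 2022-02-01 08:43 TNR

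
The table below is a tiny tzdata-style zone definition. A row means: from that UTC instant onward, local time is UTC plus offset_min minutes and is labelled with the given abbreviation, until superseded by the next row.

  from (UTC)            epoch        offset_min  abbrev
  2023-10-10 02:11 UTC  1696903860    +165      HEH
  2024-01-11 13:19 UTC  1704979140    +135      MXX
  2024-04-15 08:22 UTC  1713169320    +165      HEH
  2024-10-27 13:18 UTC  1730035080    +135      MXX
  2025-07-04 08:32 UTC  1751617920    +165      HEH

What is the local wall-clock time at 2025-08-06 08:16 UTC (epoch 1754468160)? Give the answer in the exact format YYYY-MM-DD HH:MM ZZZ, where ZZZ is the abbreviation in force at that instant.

2025-08-06 11:01 HEH

Query: 2025-08-06 08:16 UTC
Rule 5/5 (HEH, +02:45): 2025-07-04 08:32 UTC ≤ query < +∞
8·60 + 16 + 165 = 661 min
661 = 0·1440 + 661; 661 = 11·60 + 1 → 11:01, same day
→ 2025-08-06 11:01 HEH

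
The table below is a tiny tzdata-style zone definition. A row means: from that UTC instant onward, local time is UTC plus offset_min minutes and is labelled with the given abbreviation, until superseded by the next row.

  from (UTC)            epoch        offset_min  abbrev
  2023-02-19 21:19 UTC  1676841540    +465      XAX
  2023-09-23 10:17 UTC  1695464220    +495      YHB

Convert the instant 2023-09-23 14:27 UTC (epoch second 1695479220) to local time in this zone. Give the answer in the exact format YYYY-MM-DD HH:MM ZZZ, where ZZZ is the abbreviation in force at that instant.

Query: 2023-09-23 14:27 UTC
Rule 2/2 (YHB, +08:15): 2023-09-23 10:17 UTC ≤ query < +∞
14·60 + 27 + 495 = 1362 min
1362 = 0·1440 + 1362; 1362 = 22·60 + 42 → 22:42, same day
→ 2023-09-23 22:42 YHB

2023-09-23 22:42 YHB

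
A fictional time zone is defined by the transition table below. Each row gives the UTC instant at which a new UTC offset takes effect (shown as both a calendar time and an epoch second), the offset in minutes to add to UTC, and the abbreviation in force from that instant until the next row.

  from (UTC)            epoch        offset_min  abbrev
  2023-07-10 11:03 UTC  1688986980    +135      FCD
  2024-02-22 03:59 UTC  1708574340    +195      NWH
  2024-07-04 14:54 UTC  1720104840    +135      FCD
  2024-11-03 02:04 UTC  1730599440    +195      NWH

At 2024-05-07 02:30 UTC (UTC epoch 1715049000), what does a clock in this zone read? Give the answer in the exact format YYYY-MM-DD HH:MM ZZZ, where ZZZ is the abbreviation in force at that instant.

2024-05-07 05:45 NWH

Query: 2024-05-07 02:30 UTC
Rule 2/4 (NWH, +03:15): 2024-02-22 03:59 UTC ≤ query < 2024-07-04 14:54 UTC
2·60 + 30 + 195 = 345 min
345 = 0·1440 + 345; 345 = 5·60 + 45 → 05:45, same day
→ 2024-05-07 05:45 NWH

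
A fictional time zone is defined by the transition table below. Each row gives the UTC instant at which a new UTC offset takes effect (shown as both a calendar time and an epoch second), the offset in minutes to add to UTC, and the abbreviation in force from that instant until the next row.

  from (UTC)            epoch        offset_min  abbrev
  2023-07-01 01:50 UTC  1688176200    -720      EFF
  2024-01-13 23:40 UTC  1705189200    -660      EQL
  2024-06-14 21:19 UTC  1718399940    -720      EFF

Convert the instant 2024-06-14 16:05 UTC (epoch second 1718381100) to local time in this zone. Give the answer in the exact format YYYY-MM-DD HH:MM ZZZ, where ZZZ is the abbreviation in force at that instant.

Query: 2024-06-14 16:05 UTC
Rule 2/3 (EQL, -11:00): 2024-01-13 23:40 UTC ≤ query < 2024-06-14 21:19 UTC
16·60 + 5 - 660 = 305 min
305 = 0·1440 + 305; 305 = 5·60 + 5 → 05:05, same day
→ 2024-06-14 05:05 EQL

2024-06-14 05:05 EQL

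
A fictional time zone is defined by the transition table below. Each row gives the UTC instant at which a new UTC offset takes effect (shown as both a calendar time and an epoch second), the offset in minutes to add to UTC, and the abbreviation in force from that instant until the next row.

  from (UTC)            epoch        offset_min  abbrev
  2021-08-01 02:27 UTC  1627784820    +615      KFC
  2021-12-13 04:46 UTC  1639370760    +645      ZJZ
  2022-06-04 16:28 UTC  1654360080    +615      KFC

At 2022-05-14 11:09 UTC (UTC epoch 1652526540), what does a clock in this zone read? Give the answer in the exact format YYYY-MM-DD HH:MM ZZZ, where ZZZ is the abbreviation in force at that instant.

Query: 2022-05-14 11:09 UTC
Rule 2/3 (ZJZ, +10:45): 2021-12-13 04:46 UTC ≤ query < 2022-06-04 16:28 UTC
11·60 + 9 + 645 = 1314 min
1314 = 0·1440 + 1314; 1314 = 21·60 + 54 → 21:54, same day
→ 2022-05-14 21:54 ZJZ

2022-05-14 21:54 ZJZ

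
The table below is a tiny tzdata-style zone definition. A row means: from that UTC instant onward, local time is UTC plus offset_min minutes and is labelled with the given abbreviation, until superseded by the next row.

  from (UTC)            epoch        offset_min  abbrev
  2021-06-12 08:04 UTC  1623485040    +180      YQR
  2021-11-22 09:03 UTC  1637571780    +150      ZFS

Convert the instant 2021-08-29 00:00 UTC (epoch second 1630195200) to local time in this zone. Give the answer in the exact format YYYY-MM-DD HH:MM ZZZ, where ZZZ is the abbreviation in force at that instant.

Query: 2021-08-29 00:00 UTC
Rule 1/2 (YQR, +03:00): 2021-06-12 08:04 UTC ≤ query < 2021-11-22 09:03 UTC
0·60 + 0 + 180 = 180 min
180 = 0·1440 + 180; 180 = 3·60 + 0 → 03:00, same day
→ 2021-08-29 03:00 YQR

2021-08-29 03:00 YQR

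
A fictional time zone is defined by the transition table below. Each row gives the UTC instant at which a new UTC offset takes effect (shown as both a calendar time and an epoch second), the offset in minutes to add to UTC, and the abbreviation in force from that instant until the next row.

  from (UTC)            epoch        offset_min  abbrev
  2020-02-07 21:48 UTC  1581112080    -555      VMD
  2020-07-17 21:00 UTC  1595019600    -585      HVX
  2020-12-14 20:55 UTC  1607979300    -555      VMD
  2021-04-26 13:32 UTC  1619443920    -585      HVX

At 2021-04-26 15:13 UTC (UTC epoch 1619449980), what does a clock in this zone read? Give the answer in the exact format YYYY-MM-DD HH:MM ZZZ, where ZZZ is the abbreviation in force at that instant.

2021-04-26 05:28 HVX

Query: 2021-04-26 15:13 UTC
Rule 4/4 (HVX, -09:45): 2021-04-26 13:32 UTC ≤ query < +∞
15·60 + 13 - 585 = 328 min
328 = 0·1440 + 328; 328 = 5·60 + 28 → 05:28, same day
→ 2021-04-26 05:28 HVX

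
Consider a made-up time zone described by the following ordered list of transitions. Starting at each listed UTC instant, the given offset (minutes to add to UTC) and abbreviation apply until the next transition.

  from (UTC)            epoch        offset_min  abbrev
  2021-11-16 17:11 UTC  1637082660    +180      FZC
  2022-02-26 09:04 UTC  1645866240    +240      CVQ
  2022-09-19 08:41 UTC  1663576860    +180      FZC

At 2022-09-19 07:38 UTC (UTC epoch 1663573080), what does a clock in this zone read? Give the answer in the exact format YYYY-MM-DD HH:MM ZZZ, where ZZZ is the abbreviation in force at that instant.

2022-09-19 11:38 CVQ

Query: 2022-09-19 07:38 UTC
Rule 2/3 (CVQ, +04:00): 2022-02-26 09:04 UTC ≤ query < 2022-09-19 08:41 UTC
7·60 + 38 + 240 = 698 min
698 = 0·1440 + 698; 698 = 11·60 + 38 → 11:38, same day
→ 2022-09-19 11:38 CVQ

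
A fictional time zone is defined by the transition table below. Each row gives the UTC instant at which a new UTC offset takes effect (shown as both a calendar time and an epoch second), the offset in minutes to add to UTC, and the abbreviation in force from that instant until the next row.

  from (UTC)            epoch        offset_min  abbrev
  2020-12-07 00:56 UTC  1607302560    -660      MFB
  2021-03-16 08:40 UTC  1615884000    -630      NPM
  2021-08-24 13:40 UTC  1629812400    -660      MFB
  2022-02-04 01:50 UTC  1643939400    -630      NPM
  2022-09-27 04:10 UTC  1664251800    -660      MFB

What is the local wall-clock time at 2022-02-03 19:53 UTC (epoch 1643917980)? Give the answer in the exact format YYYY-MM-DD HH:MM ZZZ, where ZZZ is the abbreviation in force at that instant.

2022-02-03 08:53 MFB

Query: 2022-02-03 19:53 UTC
Rule 3/5 (MFB, -11:00): 2021-08-24 13:40 UTC ≤ query < 2022-02-04 01:50 UTC
19·60 + 53 - 660 = 533 min
533 = 0·1440 + 533; 533 = 8·60 + 53 → 08:53, same day
→ 2022-02-03 08:53 MFB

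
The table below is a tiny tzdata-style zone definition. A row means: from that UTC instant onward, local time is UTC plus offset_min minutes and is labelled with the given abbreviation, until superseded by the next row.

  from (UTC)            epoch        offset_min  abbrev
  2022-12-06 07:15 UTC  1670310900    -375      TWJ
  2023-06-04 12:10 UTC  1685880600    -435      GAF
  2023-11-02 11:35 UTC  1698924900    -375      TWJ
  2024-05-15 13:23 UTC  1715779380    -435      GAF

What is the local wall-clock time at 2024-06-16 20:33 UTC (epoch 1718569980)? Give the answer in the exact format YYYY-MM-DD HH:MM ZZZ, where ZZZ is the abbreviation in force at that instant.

Query: 2024-06-16 20:33 UTC
Rule 4/4 (GAF, -07:15): 2024-05-15 13:23 UTC ≤ query < +∞
20·60 + 33 - 435 = 798 min
798 = 0·1440 + 798; 798 = 13·60 + 18 → 13:18, same day
→ 2024-06-16 13:18 GAF

2024-06-16 13:18 GAF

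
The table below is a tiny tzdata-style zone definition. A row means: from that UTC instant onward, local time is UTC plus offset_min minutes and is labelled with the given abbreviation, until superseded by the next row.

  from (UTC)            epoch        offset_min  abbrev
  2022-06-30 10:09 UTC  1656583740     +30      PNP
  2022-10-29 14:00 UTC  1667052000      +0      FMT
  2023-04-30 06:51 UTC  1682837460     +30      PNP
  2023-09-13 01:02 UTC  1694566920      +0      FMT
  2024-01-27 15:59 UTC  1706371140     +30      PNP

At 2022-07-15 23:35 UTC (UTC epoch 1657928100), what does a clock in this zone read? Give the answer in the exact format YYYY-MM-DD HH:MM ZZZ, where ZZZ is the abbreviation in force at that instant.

2022-07-16 00:05 PNP

Query: 2022-07-15 23:35 UTC
Rule 1/5 (PNP, +00:30): 2022-06-30 10:09 UTC ≤ query < 2022-10-29 14:00 UTC
23·60 + 35 + 30 = 1445 min
1445 = 1·1440 + 5; 5 = 0·60 + 5 → 00:05, 2022-07-15 + 1 day = 2022-07-16
→ 2022-07-16 00:05 PNP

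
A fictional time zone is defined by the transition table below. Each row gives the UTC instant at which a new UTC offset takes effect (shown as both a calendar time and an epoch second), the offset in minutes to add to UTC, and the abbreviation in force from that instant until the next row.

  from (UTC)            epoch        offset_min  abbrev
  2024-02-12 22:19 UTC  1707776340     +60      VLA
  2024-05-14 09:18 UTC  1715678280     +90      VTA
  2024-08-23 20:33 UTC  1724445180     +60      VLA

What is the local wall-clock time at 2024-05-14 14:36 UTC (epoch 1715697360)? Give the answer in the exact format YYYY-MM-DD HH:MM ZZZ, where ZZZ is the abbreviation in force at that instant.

Query: 2024-05-14 14:36 UTC
Rule 2/3 (VTA, +01:30): 2024-05-14 09:18 UTC ≤ query < 2024-08-23 20:33 UTC
14·60 + 36 + 90 = 966 min
966 = 0·1440 + 966; 966 = 16·60 + 6 → 16:06, same day
→ 2024-05-14 16:06 VTA

2024-05-14 16:06 VTA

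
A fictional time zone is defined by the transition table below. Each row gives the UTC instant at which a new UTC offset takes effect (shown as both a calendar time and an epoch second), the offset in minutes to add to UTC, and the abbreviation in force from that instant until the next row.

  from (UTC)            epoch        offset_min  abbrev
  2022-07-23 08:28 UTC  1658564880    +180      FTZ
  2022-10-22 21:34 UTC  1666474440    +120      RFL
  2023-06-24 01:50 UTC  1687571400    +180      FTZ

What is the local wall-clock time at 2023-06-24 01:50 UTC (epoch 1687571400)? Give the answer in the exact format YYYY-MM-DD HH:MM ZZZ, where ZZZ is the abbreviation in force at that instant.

2023-06-24 04:50 FTZ

Query: 2023-06-24 01:50 UTC
Rule 3/3 (FTZ, +03:00): 2023-06-24 01:50 UTC ≤ query < +∞
1·60 + 50 + 180 = 290 min
290 = 0·1440 + 290; 290 = 4·60 + 50 → 04:50, same day
→ 2023-06-24 04:50 FTZ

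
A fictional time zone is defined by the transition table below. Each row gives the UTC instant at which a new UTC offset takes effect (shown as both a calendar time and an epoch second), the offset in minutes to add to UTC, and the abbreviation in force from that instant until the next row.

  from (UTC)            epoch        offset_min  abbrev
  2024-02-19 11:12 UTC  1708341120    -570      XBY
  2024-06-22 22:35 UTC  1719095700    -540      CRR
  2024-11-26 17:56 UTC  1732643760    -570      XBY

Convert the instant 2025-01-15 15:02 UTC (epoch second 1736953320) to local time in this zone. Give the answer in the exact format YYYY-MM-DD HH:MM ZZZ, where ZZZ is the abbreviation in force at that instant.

2025-01-15 05:32 XBY

Query: 2025-01-15 15:02 UTC
Rule 3/3 (XBY, -09:30): 2024-11-26 17:56 UTC ≤ query < +∞
15·60 + 2 - 570 = 332 min
332 = 0·1440 + 332; 332 = 5·60 + 32 → 05:32, same day
→ 2025-01-15 05:32 XBY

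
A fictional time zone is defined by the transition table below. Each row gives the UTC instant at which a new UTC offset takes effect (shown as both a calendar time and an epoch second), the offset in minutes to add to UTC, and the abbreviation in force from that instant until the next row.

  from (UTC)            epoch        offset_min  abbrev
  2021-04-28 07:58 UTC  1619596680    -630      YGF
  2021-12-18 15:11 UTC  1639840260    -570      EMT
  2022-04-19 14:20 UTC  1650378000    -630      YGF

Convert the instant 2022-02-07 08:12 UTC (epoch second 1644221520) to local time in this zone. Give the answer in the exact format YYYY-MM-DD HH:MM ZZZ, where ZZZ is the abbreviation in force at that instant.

Query: 2022-02-07 08:12 UTC
Rule 2/3 (EMT, -09:30): 2021-12-18 15:11 UTC ≤ query < 2022-04-19 14:20 UTC
8·60 + 12 - 570 = -78 min
-78 = -1·1440 + 1362; 1362 = 22·60 + 42 → 22:42, 2022-02-07 - 1 day = 2022-02-06
→ 2022-02-06 22:42 EMT

2022-02-06 22:42 EMT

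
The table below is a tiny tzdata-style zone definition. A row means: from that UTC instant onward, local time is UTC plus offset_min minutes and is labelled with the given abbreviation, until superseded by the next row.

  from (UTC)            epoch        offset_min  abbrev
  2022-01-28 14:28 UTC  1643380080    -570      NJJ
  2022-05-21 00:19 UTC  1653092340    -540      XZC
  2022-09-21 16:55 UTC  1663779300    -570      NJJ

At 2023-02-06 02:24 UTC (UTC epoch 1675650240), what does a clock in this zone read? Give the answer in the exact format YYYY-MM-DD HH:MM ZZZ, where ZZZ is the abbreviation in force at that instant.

Query: 2023-02-06 02:24 UTC
Rule 3/3 (NJJ, -09:30): 2022-09-21 16:55 UTC ≤ query < +∞
2·60 + 24 - 570 = -426 min
-426 = -1·1440 + 1014; 1014 = 16·60 + 54 → 16:54, 2023-02-06 - 1 day = 2023-02-05
→ 2023-02-05 16:54 NJJ

2023-02-05 16:54 NJJ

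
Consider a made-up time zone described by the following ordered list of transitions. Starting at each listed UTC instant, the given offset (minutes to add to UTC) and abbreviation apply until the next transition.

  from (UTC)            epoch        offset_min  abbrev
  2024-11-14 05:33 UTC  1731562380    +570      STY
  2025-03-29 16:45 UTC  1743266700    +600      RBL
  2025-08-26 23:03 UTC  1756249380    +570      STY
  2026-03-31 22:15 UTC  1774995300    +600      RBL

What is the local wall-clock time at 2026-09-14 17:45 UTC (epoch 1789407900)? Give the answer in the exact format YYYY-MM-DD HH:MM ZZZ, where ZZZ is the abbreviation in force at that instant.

Query: 2026-09-14 17:45 UTC
Rule 4/4 (RBL, +10:00): 2026-03-31 22:15 UTC ≤ query < +∞
17·60 + 45 + 600 = 1665 min
1665 = 1·1440 + 225; 225 = 3·60 + 45 → 03:45, 2026-09-14 + 1 day = 2026-09-15
→ 2026-09-15 03:45 RBL

2026-09-15 03:45 RBL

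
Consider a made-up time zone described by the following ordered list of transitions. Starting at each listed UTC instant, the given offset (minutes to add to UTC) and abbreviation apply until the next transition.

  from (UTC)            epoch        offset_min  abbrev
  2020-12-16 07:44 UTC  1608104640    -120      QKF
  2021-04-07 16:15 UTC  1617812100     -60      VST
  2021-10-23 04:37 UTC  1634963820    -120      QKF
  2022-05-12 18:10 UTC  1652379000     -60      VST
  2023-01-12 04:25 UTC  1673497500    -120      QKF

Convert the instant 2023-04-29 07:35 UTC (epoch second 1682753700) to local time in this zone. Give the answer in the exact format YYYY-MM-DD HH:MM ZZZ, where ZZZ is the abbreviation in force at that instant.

2023-04-29 05:35 QKF

Query: 2023-04-29 07:35 UTC
Rule 5/5 (QKF, -02:00): 2023-01-12 04:25 UTC ≤ query < +∞
7·60 + 35 - 120 = 335 min
335 = 0·1440 + 335; 335 = 5·60 + 35 → 05:35, same day
→ 2023-04-29 05:35 QKF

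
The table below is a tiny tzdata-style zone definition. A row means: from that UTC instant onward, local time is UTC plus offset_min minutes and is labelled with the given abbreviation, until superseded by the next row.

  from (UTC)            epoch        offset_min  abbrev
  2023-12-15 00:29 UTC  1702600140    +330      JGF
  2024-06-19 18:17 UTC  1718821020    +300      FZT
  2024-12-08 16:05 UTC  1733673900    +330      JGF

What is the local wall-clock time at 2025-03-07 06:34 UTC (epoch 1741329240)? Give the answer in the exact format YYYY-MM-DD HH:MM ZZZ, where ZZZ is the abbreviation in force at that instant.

2025-03-07 12:04 JGF

Query: 2025-03-07 06:34 UTC
Rule 3/3 (JGF, +05:30): 2024-12-08 16:05 UTC ≤ query < +∞
6·60 + 34 + 330 = 724 min
724 = 0·1440 + 724; 724 = 12·60 + 4 → 12:04, same day
→ 2025-03-07 12:04 JGF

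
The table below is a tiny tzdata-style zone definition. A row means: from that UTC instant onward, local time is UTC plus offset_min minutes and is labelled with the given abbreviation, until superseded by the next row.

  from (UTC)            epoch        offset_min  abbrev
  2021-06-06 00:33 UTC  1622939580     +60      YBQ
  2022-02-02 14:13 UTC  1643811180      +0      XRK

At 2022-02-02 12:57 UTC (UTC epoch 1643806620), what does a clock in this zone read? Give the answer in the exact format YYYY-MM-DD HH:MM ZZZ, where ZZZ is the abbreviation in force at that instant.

Query: 2022-02-02 12:57 UTC
Rule 1/2 (YBQ, +01:00): 2021-06-06 00:33 UTC ≤ query < 2022-02-02 14:13 UTC
12·60 + 57 + 60 = 837 min
837 = 0·1440 + 837; 837 = 13·60 + 57 → 13:57, same day
→ 2022-02-02 13:57 YBQ

2022-02-02 13:57 YBQ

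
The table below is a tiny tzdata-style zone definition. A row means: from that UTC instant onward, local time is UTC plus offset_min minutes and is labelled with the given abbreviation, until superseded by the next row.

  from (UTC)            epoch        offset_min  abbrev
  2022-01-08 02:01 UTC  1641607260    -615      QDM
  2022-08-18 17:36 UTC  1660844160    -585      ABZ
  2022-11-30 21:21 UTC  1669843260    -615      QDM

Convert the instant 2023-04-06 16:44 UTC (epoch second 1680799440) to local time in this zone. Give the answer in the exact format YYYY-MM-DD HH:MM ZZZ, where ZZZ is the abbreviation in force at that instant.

2023-04-06 06:29 QDM

Query: 2023-04-06 16:44 UTC
Rule 3/3 (QDM, -10:15): 2022-11-30 21:21 UTC ≤ query < +∞
16·60 + 44 - 615 = 389 min
389 = 0·1440 + 389; 389 = 6·60 + 29 → 06:29, same day
→ 2023-04-06 06:29 QDM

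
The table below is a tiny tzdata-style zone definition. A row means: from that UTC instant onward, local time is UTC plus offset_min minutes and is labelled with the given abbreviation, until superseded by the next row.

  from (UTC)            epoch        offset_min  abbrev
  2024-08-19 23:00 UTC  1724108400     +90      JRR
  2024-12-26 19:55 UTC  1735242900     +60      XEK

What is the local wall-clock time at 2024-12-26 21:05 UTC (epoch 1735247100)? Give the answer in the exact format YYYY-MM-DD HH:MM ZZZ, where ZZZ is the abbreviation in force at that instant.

Query: 2024-12-26 21:05 UTC
Rule 2/2 (XEK, +01:00): 2024-12-26 19:55 UTC ≤ query < +∞
21·60 + 5 + 60 = 1325 min
1325 = 0·1440 + 1325; 1325 = 22·60 + 5 → 22:05, same day
→ 2024-12-26 22:05 XEK

2024-12-26 22:05 XEK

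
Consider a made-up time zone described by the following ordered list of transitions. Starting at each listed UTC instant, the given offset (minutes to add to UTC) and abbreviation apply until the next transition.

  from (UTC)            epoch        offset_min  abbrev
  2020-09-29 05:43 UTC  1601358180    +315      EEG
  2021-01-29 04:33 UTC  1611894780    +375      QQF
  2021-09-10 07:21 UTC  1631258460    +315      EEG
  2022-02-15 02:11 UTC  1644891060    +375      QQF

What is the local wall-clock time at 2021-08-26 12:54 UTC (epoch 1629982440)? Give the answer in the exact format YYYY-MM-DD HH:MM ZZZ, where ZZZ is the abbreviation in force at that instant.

Query: 2021-08-26 12:54 UTC
Rule 2/4 (QQF, +06:15): 2021-01-29 04:33 UTC ≤ query < 2021-09-10 07:21 UTC
12·60 + 54 + 375 = 1149 min
1149 = 0·1440 + 1149; 1149 = 19·60 + 9 → 19:09, same day
→ 2021-08-26 19:09 QQF

2021-08-26 19:09 QQF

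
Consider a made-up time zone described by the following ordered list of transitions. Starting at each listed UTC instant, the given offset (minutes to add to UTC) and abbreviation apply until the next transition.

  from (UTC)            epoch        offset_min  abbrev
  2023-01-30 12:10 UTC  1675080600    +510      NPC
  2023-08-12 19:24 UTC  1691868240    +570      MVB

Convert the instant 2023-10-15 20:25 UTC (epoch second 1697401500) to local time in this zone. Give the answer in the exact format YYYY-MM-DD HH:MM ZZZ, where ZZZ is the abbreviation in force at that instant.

Query: 2023-10-15 20:25 UTC
Rule 2/2 (MVB, +09:30): 2023-08-12 19:24 UTC ≤ query < +∞
20·60 + 25 + 570 = 1795 min
1795 = 1·1440 + 355; 355 = 5·60 + 55 → 05:55, 2023-10-15 + 1 day = 2023-10-16
→ 2023-10-16 05:55 MVB

2023-10-16 05:55 MVB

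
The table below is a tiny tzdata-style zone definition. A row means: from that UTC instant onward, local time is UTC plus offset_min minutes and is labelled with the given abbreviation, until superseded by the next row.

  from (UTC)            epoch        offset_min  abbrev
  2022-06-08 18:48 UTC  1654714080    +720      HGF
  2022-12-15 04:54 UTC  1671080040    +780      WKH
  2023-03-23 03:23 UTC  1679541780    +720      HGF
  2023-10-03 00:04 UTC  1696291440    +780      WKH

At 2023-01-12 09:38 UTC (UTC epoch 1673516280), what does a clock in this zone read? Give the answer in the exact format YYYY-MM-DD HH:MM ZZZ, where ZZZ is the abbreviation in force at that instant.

Query: 2023-01-12 09:38 UTC
Rule 2/4 (WKH, +13:00): 2022-12-15 04:54 UTC ≤ query < 2023-03-23 03:23 UTC
9·60 + 38 + 780 = 1358 min
1358 = 0·1440 + 1358; 1358 = 22·60 + 38 → 22:38, same day
→ 2023-01-12 22:38 WKH

2023-01-12 22:38 WKH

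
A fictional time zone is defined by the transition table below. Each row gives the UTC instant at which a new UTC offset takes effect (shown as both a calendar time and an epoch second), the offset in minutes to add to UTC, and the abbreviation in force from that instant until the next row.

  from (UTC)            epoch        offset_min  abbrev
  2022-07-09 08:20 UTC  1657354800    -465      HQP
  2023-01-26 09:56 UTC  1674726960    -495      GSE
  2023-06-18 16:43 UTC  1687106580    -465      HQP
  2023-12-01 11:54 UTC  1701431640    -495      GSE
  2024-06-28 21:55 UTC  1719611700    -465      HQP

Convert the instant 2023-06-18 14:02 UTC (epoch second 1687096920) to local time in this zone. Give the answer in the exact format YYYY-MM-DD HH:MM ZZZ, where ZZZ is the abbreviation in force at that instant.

2023-06-18 05:47 GSE

Query: 2023-06-18 14:02 UTC
Rule 2/5 (GSE, -08:15): 2023-01-26 09:56 UTC ≤ query < 2023-06-18 16:43 UTC
14·60 + 2 - 495 = 347 min
347 = 0·1440 + 347; 347 = 5·60 + 47 → 05:47, same day
→ 2023-06-18 05:47 GSE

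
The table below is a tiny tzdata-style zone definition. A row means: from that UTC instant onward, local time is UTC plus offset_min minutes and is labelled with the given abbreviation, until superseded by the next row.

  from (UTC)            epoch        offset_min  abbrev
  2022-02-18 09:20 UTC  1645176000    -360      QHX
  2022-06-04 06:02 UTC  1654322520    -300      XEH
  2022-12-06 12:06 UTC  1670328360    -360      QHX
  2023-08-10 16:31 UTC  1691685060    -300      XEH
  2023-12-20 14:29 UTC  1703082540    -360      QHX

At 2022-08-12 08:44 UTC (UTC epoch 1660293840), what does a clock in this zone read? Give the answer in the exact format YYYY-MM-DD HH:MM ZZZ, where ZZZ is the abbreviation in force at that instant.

Query: 2022-08-12 08:44 UTC
Rule 2/5 (XEH, -05:00): 2022-06-04 06:02 UTC ≤ query < 2022-12-06 12:06 UTC
8·60 + 44 - 300 = 224 min
224 = 0·1440 + 224; 224 = 3·60 + 44 → 03:44, same day
→ 2022-08-12 03:44 XEH

2022-08-12 03:44 XEH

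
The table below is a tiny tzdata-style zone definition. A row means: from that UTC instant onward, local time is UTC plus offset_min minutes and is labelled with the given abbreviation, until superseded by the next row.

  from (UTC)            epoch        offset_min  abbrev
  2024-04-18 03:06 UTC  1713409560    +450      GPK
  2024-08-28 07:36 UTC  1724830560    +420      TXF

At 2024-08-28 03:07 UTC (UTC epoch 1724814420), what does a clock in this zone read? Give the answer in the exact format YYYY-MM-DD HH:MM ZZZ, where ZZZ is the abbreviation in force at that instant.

2024-08-28 10:37 GPK

Query: 2024-08-28 03:07 UTC
Rule 1/2 (GPK, +07:30): 2024-04-18 03:06 UTC ≤ query < 2024-08-28 07:36 UTC
3·60 + 7 + 450 = 637 min
637 = 0·1440 + 637; 637 = 10·60 + 37 → 10:37, same day
→ 2024-08-28 10:37 GPK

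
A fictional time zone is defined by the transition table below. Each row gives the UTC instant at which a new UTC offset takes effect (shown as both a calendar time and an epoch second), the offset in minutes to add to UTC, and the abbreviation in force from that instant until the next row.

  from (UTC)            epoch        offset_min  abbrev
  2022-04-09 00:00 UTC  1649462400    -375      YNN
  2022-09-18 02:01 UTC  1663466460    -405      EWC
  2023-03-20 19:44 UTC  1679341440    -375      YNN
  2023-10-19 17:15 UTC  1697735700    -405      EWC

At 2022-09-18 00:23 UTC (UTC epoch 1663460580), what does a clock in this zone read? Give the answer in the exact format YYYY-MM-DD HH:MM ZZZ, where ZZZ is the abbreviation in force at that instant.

2022-09-17 18:08 YNN

Query: 2022-09-18 00:23 UTC
Rule 1/4 (YNN, -06:15): 2022-04-09 00:00 UTC ≤ query < 2022-09-18 02:01 UTC
0·60 + 23 - 375 = -352 min
-352 = -1·1440 + 1088; 1088 = 18·60 + 8 → 18:08, 2022-09-18 - 1 day = 2022-09-17
→ 2022-09-17 18:08 YNN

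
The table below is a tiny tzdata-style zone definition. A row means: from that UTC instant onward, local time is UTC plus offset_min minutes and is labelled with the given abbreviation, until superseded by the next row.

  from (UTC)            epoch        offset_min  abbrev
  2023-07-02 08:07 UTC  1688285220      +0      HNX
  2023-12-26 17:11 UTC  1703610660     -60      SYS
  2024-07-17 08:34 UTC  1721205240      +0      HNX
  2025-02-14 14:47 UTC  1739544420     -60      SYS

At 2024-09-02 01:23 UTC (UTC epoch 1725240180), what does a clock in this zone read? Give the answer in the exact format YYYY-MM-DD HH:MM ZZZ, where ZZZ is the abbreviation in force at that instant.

2024-09-02 01:23 HNX

Query: 2024-09-02 01:23 UTC
Rule 3/4 (HNX, +00:00): 2024-07-17 08:34 UTC ≤ query < 2025-02-14 14:47 UTC
1·60 + 23 + 0 = 83 min
83 = 0·1440 + 83; 83 = 1·60 + 23 → 01:23, same day
→ 2024-09-02 01:23 HNX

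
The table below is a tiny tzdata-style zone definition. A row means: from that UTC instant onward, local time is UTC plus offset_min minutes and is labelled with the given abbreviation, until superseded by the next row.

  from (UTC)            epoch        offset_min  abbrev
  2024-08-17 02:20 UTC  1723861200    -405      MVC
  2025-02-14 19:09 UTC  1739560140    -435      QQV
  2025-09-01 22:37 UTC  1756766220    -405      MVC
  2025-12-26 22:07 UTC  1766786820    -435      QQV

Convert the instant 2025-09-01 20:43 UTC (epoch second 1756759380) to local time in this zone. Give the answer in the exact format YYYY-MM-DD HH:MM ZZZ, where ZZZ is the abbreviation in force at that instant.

2025-09-01 13:28 QQV

Query: 2025-09-01 20:43 UTC
Rule 2/4 (QQV, -07:15): 2025-02-14 19:09 UTC ≤ query < 2025-09-01 22:37 UTC
20·60 + 43 - 435 = 808 min
808 = 0·1440 + 808; 808 = 13·60 + 28 → 13:28, same day
→ 2025-09-01 13:28 QQV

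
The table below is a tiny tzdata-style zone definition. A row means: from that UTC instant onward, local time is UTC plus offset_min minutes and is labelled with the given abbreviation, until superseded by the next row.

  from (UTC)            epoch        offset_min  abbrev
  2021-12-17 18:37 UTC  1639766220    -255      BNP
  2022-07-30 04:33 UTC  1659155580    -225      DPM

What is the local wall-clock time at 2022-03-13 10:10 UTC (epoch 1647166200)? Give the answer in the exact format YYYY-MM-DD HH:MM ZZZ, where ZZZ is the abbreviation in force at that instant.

2022-03-13 05:55 BNP

Query: 2022-03-13 10:10 UTC
Rule 1/2 (BNP, -04:15): 2021-12-17 18:37 UTC ≤ query < 2022-07-30 04:33 UTC
10·60 + 10 - 255 = 355 min
355 = 0·1440 + 355; 355 = 5·60 + 55 → 05:55, same day
→ 2022-03-13 05:55 BNP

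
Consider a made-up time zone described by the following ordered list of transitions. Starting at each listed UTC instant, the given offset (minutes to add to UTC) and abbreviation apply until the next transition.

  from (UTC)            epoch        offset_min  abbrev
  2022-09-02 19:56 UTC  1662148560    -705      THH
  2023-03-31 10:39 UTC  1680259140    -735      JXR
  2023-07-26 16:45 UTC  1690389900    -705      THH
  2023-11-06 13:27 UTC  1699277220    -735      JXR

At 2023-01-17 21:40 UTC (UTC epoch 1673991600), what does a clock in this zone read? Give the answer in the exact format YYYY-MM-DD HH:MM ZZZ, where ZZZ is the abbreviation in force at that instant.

2023-01-17 09:55 THH

Query: 2023-01-17 21:40 UTC
Rule 1/4 (THH, -11:45): 2022-09-02 19:56 UTC ≤ query < 2023-03-31 10:39 UTC
21·60 + 40 - 705 = 595 min
595 = 0·1440 + 595; 595 = 9·60 + 55 → 09:55, same day
→ 2023-01-17 09:55 THH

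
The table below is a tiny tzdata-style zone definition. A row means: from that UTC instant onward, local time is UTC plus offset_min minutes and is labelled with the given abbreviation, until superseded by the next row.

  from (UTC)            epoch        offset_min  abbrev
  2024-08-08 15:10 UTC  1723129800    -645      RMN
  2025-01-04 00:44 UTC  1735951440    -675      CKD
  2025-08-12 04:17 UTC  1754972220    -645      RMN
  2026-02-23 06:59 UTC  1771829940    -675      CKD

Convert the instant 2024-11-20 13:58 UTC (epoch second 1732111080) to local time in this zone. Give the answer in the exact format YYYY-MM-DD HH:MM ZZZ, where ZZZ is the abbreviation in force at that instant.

2024-11-20 03:13 RMN

Query: 2024-11-20 13:58 UTC
Rule 1/4 (RMN, -10:45): 2024-08-08 15:10 UTC ≤ query < 2025-01-04 00:44 UTC
13·60 + 58 - 645 = 193 min
193 = 0·1440 + 193; 193 = 3·60 + 13 → 03:13, same day
→ 2024-11-20 03:13 RMN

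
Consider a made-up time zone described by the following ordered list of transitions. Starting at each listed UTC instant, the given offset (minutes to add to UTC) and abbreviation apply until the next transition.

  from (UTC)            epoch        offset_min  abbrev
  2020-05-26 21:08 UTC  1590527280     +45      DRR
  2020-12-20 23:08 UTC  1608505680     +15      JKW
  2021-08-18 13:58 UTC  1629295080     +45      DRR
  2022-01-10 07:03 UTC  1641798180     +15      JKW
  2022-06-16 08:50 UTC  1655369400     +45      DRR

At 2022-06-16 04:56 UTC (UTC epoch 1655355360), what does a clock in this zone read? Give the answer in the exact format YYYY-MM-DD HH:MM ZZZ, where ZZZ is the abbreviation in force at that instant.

Query: 2022-06-16 04:56 UTC
Rule 4/5 (JKW, +00:15): 2022-01-10 07:03 UTC ≤ query < 2022-06-16 08:50 UTC
4·60 + 56 + 15 = 311 min
311 = 0·1440 + 311; 311 = 5·60 + 11 → 05:11, same day
→ 2022-06-16 05:11 JKW

2022-06-16 05:11 JKW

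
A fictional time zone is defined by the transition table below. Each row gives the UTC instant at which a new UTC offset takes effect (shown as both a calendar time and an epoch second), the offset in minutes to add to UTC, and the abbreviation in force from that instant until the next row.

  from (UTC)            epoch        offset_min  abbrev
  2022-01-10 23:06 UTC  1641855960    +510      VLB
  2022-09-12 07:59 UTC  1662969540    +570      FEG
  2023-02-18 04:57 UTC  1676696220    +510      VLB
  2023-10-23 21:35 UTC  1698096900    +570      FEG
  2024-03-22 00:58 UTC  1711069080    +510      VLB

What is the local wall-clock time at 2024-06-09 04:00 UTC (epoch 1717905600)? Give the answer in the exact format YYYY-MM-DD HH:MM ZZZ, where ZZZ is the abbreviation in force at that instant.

2024-06-09 12:30 VLB

Query: 2024-06-09 04:00 UTC
Rule 5/5 (VLB, +08:30): 2024-03-22 00:58 UTC ≤ query < +∞
4·60 + 0 + 510 = 750 min
750 = 0·1440 + 750; 750 = 12·60 + 30 → 12:30, same day
→ 2024-06-09 12:30 VLB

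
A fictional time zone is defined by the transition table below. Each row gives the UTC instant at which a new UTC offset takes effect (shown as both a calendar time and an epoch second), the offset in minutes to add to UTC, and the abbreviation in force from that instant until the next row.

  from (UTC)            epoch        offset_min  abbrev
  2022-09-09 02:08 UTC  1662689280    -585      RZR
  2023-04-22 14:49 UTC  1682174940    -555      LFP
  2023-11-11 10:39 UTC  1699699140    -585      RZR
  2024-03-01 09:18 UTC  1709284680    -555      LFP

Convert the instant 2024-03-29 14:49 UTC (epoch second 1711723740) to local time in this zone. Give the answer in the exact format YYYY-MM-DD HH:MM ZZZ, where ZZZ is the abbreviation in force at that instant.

2024-03-29 05:34 LFP

Query: 2024-03-29 14:49 UTC
Rule 4/4 (LFP, -09:15): 2024-03-01 09:18 UTC ≤ query < +∞
14·60 + 49 - 555 = 334 min
334 = 0·1440 + 334; 334 = 5·60 + 34 → 05:34, same day
→ 2024-03-29 05:34 LFP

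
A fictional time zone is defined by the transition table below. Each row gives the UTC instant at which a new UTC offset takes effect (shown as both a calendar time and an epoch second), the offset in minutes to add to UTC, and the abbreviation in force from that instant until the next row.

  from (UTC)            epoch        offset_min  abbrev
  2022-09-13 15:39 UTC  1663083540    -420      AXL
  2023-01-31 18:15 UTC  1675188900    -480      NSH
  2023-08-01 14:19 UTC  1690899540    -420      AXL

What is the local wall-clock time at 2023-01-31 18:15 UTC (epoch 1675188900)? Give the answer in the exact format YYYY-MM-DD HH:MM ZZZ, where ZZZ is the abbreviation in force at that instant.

Query: 2023-01-31 18:15 UTC
Rule 2/3 (NSH, -08:00): 2023-01-31 18:15 UTC ≤ query < 2023-08-01 14:19 UTC
18·60 + 15 - 480 = 615 min
615 = 0·1440 + 615; 615 = 10·60 + 15 → 10:15, same day
→ 2023-01-31 10:15 NSH

2023-01-31 10:15 NSH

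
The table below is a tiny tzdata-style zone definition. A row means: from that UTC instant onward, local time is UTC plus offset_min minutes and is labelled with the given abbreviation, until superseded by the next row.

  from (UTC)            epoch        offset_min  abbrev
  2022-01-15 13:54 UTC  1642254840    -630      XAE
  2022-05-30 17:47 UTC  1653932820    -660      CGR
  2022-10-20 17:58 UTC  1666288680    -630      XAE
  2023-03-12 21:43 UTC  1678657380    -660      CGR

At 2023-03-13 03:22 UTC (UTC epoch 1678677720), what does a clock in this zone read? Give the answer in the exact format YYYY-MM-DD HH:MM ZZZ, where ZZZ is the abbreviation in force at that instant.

2023-03-12 16:22 CGR

Query: 2023-03-13 03:22 UTC
Rule 4/4 (CGR, -11:00): 2023-03-12 21:43 UTC ≤ query < +∞
3·60 + 22 - 660 = -458 min
-458 = -1·1440 + 982; 982 = 16·60 + 22 → 16:22, 2023-03-13 - 1 day = 2023-03-12
→ 2023-03-12 16:22 CGR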